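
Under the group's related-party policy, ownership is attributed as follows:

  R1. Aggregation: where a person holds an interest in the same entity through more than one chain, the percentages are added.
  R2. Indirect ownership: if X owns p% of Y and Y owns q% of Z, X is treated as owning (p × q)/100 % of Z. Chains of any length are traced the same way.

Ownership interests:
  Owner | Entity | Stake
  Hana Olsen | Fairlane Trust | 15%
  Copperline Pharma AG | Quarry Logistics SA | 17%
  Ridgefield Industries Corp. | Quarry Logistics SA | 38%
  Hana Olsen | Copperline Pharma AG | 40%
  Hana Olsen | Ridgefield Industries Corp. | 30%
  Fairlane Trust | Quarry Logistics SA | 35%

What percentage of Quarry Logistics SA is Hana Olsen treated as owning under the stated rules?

Chain via Copperline Pharma AG (R2): 40% × 17% = 6.8% of Quarry Logistics SA.
Chain via Fairlane Trust (R2): 15% × 35% = 5.25% of Quarry Logistics SA.
Chain via Ridgefield Industries Corp. (R2): 30% × 38% = 11.4% of Quarry Logistics SA.
Aggregating (R1): 6.8% + 5.25% + 11.4% = 23.45%.

23.45%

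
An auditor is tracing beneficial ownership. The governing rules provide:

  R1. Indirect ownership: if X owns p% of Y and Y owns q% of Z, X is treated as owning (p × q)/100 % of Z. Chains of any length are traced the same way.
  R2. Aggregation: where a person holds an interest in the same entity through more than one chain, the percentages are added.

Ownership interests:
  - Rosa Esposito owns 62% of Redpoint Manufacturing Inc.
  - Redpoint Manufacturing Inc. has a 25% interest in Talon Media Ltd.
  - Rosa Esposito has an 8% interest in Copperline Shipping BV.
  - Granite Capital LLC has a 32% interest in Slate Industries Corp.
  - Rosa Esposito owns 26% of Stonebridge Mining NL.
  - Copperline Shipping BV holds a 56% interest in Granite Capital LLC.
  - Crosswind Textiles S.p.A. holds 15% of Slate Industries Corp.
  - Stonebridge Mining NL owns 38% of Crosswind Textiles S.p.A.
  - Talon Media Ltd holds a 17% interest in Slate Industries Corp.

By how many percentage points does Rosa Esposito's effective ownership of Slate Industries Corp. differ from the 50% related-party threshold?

44.4494

Chain via Copperline Shipping BV → Granite Capital LLC (R1): 8% × 56% × 32% = 1.4336% of Slate Industries Corp.
Chain via Redpoint Manufacturing Inc. → Talon Media Ltd (R1): 62% × 25% × 17% = 2.635% of Slate Industries Corp.
Chain via Stonebridge Mining NL → Crosswind Textiles S.p.A. (R1): 26% × 38% × 15% = 1.482% of Slate Industries Corp.
Aggregating (R2): 1.4336% + 2.635% + 1.482% = 5.5506%.
5.5506% falls short of the 50% threshold by 44.4494 percentage points.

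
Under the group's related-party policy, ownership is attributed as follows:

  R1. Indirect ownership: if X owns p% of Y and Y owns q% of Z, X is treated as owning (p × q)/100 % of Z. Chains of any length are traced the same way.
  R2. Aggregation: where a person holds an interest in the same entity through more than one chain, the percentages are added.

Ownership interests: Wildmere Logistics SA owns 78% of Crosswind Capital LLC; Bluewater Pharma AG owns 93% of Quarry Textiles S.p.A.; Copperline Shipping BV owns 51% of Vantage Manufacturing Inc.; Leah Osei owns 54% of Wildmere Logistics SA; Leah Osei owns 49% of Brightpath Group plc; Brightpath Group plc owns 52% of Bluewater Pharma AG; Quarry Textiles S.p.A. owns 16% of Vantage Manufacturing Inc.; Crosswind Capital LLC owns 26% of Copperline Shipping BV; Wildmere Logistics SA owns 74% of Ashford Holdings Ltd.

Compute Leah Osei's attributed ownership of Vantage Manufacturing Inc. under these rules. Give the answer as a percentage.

Chain via Brightpath Group plc → Bluewater Pharma AG → Quarry Textiles S.p.A. (R1): 49% × 52% × 93% × 16% = 3.791424% of Vantage Manufacturing Inc.
Chain via Wildmere Logistics SA → Crosswind Capital LLC → Copperline Shipping BV (R1): 54% × 78% × 26% × 51% = 5.585112% of Vantage Manufacturing Inc.
Aggregating (R2): 3.791424% + 5.585112% = 9.376536%.

9.376536%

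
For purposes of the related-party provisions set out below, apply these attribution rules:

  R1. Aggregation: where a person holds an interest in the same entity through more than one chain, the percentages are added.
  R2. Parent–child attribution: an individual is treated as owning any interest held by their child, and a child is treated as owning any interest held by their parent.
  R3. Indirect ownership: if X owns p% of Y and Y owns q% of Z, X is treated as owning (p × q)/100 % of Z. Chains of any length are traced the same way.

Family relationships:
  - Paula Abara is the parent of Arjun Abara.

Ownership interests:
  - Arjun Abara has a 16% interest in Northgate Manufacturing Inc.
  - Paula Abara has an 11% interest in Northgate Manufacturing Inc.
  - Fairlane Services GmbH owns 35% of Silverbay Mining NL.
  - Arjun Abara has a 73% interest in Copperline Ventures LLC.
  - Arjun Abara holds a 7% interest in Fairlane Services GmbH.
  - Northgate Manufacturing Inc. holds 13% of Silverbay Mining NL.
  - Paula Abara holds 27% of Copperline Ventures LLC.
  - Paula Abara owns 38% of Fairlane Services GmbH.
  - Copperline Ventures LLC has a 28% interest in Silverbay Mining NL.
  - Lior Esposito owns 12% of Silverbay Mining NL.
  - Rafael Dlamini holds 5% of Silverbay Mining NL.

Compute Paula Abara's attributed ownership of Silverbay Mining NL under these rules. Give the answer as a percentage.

47.26%

By parent–child attribution (R2), Paula Abara is treated as also owning Arjun Abara's interest in Northgate Manufacturing Inc, giving 11% + 16% = 27%.
By parent–child attribution (R2), Paula Abara is treated as also owning Arjun Abara's interest in Fairlane Services GmbH, giving 38% + 7% = 45%.
By parent–child attribution (R2), Paula Abara is treated as also owning Arjun Abara's interest in Copperline Ventures LLC, giving 27% + 73% = 100%.
Chain via Northgate Manufacturing Inc. (R3): 27% × 13% = 3.51% of Silverbay Mining NL.
Chain via Fairlane Services GmbH (R3): 45% × 35% = 15.75% of Silverbay Mining NL.
Chain via Copperline Ventures LLC (R3): 100% × 28% = 28% of Silverbay Mining NL.
Aggregating (R1): 3.51% + 15.75% + 28% = 47.26%.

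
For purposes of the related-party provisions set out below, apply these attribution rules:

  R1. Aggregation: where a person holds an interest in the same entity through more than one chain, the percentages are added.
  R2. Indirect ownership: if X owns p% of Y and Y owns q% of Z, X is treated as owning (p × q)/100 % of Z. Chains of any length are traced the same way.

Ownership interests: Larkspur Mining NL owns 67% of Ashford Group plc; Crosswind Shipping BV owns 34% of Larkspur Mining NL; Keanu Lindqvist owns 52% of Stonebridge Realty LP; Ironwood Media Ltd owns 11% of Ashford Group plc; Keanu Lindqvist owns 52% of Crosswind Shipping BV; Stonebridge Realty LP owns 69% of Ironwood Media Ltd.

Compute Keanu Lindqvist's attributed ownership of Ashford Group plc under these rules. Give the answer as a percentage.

15.7924%

Chain via Stonebridge Realty LP → Ironwood Media Ltd (R2): 52% × 69% × 11% = 3.9468% of Ashford Group plc.
Chain via Crosswind Shipping BV → Larkspur Mining NL (R2): 52% × 34% × 67% = 11.8456% of Ashford Group plc.
Aggregating (R1): 3.9468% + 11.8456% = 15.7924%.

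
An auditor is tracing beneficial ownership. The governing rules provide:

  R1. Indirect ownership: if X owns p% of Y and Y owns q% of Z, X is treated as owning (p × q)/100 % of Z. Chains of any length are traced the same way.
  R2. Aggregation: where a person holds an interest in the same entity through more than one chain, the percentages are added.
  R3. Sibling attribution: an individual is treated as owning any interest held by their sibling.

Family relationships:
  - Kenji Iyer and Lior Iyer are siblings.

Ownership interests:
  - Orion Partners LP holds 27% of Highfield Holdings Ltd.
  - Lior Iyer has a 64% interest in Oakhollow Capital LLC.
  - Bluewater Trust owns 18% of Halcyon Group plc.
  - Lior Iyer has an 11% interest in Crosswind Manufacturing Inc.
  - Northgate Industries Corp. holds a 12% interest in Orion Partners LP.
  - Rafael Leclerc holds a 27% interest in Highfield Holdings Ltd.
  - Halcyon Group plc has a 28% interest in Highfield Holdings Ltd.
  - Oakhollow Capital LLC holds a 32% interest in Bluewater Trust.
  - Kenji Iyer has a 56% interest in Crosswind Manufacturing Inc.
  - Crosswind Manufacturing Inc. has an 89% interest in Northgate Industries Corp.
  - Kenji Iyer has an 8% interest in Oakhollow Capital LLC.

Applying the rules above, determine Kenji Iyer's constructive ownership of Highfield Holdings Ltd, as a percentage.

By sibling attribution (R3), Kenji Iyer is treated as also owning Lior Iyer's interest in Oakhollow Capital LLC, giving 8% + 64% = 72%.
By sibling attribution (R3), Kenji Iyer is treated as also owning Lior Iyer's interest in Crosswind Manufacturing Inc, giving 56% + 11% = 67%.
Chain via Oakhollow Capital LLC → Bluewater Trust → Halcyon Group plc (R1): 72% × 32% × 18% × 28% = 1.161216% of Highfield Holdings Ltd.
Chain via Crosswind Manufacturing Inc. → Northgate Industries Corp. → Orion Partners LP (R1): 67% × 89% × 12% × 27% = 1.932012% of Highfield Holdings Ltd.
Aggregating (R2): 1.161216% + 1.932012% = 3.093228%.

3.093228%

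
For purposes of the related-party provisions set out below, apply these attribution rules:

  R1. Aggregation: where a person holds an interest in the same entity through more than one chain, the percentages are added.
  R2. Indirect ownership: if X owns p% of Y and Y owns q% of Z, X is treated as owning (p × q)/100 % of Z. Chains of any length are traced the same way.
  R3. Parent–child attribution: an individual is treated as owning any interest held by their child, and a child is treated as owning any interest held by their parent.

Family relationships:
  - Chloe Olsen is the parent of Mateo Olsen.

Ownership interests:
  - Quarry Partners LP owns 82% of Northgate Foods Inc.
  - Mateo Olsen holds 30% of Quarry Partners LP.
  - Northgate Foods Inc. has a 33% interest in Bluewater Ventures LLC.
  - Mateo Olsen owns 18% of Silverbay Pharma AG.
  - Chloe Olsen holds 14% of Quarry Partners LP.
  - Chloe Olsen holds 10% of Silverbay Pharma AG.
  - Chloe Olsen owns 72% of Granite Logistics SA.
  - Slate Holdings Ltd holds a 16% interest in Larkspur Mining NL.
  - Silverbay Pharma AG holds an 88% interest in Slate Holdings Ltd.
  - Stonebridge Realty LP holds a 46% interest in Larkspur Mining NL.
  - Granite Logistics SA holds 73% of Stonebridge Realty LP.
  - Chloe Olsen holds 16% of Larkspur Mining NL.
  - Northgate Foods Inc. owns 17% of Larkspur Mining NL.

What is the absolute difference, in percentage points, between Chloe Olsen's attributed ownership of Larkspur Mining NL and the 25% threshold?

25.2536

By parent–child attribution (R3), Chloe Olsen is treated as also owning Mateo Olsen's interest in Quarry Partners LP, giving 14% + 30% = 44%.
By parent–child attribution (R3), Chloe Olsen is treated as also owning Mateo Olsen's interest in Silverbay Pharma AG, giving 10% + 18% = 28%.
Chain via Quarry Partners LP → Northgate Foods Inc. (R2): 44% × 82% × 17% = 6.1336% of Larkspur Mining NL.
Chain via Granite Logistics SA → Stonebridge Realty LP (R2): 72% × 73% × 46% = 24.1776% of Larkspur Mining NL.
Chain via Silverbay Pharma AG → Slate Holdings Ltd (R2): 28% × 88% × 16% = 3.9424% of Larkspur Mining NL.
Direct interest in Larkspur Mining NL: 16%.
Aggregating (R1): 6.1336% + 24.1776% + 3.9424% + 16% = 50.2536%.
50.2536% exceeds the 25% threshold by 25.2536 percentage points.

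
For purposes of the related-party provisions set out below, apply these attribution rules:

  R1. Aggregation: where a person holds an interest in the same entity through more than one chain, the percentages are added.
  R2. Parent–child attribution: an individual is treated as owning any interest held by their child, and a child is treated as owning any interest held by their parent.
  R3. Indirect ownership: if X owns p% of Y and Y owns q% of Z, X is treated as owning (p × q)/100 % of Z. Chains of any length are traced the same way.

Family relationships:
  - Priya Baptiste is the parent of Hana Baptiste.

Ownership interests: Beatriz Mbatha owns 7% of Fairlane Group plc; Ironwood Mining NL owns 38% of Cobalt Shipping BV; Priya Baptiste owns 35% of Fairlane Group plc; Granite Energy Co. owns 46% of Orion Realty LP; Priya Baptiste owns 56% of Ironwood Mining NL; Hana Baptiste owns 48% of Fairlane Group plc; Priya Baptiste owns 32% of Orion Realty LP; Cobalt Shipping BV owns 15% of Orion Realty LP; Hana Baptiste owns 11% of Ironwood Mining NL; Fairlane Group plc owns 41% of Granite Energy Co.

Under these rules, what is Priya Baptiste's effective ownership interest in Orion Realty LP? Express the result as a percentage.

51.4728%

By parent–child attribution (R2), Priya Baptiste is treated as also owning Hana Baptiste's interest in Ironwood Mining NL, giving 56% + 11% = 67%.
By parent–child attribution (R2), Priya Baptiste is treated as also owning Hana Baptiste's interest in Fairlane Group plc, giving 35% + 48% = 83%.
Chain via Ironwood Mining NL → Cobalt Shipping BV (R3): 67% × 38% × 15% = 3.819% of Orion Realty LP.
Chain via Fairlane Group plc → Granite Energy Co. (R3): 83% × 41% × 46% = 15.6538% of Orion Realty LP.
Direct interest in Orion Realty LP: 32%.
Aggregating (R1): 3.819% + 15.6538% + 32% = 51.4728%.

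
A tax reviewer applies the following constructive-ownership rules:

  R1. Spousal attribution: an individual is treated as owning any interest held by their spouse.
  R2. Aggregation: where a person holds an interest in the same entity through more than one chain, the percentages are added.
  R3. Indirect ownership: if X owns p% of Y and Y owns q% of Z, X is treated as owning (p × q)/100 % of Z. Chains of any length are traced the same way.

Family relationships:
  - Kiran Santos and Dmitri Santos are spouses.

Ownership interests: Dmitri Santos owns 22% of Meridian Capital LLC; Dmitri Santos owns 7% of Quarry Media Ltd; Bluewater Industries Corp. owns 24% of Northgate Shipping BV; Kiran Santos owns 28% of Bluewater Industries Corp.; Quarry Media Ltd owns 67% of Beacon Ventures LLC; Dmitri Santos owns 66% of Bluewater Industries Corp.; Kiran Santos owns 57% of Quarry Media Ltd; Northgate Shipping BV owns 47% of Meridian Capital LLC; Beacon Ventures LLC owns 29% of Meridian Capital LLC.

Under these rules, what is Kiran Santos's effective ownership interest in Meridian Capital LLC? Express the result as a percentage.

By spousal attribution (R1), Kiran Santos is treated as also owning Dmitri Santos's interest in Quarry Media Ltd, giving 57% + 7% = 64%.
By spousal attribution (R1), Kiran Santos is treated as also owning Dmitri Santos's interest in Bluewater Industries Corp, giving 28% + 66% = 94%.
By spousal attribution (R1), Kiran Santos is treated as owning Dmitri Santos's 22% interest in Meridian Capital LLC.
Chain via Quarry Media Ltd → Beacon Ventures LLC (R3): 64% × 67% × 29% = 12.4352% of Meridian Capital LLC.
Chain via Bluewater Industries Corp. → Northgate Shipping BV (R3): 94% × 24% × 47% = 10.6032% of Meridian Capital LLC.
Direct interest in Meridian Capital LLC: 22%.
Aggregating (R2): 12.4352% + 10.6032% + 22% = 45.0384%.

45.0384%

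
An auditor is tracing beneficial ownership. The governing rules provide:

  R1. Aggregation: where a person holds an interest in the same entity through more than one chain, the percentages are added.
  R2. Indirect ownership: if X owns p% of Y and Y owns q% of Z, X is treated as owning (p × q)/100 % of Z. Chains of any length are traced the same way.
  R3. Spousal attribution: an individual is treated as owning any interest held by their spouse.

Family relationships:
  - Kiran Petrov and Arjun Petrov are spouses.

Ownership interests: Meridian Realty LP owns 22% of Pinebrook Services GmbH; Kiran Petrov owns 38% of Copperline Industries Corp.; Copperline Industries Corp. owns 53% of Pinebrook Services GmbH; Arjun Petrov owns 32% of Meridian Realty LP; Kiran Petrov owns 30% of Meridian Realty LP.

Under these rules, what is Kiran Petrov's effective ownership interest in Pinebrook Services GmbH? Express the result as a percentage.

By spousal attribution (R3), Kiran Petrov is treated as also owning Arjun Petrov's interest in Meridian Realty LP, giving 30% + 32% = 62%.
Chain via Meridian Realty LP (R2): 62% × 22% = 13.64% of Pinebrook Services GmbH.
Chain via Copperline Industries Corp. (R2): 38% × 53% = 20.14% of Pinebrook Services GmbH.
Aggregating (R1): 13.64% + 20.14% = 33.78%.

33.78%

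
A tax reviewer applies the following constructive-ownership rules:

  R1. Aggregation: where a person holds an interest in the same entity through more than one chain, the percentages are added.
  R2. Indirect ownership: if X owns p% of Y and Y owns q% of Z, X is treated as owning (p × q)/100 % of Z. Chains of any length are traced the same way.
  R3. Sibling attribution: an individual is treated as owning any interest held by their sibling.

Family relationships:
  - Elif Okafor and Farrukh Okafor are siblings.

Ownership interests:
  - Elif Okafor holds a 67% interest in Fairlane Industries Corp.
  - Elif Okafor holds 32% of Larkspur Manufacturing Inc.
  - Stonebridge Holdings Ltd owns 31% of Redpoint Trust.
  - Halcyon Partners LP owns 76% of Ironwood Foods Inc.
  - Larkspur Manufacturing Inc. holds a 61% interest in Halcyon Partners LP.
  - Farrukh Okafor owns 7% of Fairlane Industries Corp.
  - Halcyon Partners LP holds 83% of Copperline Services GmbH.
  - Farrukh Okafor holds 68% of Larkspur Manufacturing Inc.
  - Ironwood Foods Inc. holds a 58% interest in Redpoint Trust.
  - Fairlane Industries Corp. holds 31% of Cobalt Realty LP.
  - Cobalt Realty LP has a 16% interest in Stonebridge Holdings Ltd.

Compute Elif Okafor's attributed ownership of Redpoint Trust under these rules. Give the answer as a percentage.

By sibling attribution (R3), Elif Okafor is treated as also owning Farrukh Okafor's interest in Larkspur Manufacturing Inc, giving 32% + 68% = 100%.
By sibling attribution (R3), Elif Okafor is treated as also owning Farrukh Okafor's interest in Fairlane Industries Corp, giving 67% + 7% = 74%.
Chain via Larkspur Manufacturing Inc. → Halcyon Partners LP → Ironwood Foods Inc. (R2): 100% × 61% × 76% × 58% = 26.8888% of Redpoint Trust.
Chain via Fairlane Industries Corp. → Cobalt Realty LP → Stonebridge Holdings Ltd (R2): 74% × 31% × 16% × 31% = 1.137824% of Redpoint Trust.
Aggregating (R1): 26.8888% + 1.137824% = 28.026624%.

28.026624%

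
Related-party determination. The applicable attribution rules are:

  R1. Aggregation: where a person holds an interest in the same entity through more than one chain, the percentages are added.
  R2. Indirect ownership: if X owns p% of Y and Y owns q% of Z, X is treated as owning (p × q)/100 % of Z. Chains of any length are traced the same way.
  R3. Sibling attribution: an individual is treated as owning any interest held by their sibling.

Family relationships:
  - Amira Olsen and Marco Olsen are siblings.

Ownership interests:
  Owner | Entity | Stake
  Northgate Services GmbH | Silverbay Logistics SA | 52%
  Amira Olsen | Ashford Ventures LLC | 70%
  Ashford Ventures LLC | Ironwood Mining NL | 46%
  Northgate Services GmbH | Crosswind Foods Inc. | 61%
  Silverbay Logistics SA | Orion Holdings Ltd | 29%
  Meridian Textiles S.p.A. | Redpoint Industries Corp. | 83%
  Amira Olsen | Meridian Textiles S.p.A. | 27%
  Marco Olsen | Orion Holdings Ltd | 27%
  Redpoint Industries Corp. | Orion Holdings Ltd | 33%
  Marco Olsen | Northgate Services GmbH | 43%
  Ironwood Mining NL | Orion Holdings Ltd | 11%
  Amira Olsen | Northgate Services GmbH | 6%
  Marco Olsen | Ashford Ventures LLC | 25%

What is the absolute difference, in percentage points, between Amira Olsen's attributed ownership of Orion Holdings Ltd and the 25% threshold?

By sibling attribution (R3), Amira Olsen is treated as also owning Marco Olsen's interest in Ashford Ventures LLC, giving 70% + 25% = 95%.
By sibling attribution (R3), Amira Olsen is treated as also owning Marco Olsen's interest in Northgate Services GmbH, giving 6% + 43% = 49%.
By sibling attribution (R3), Amira Olsen is treated as owning Marco Olsen's 27% interest in Orion Holdings Ltd.
Chain via Ashford Ventures LLC → Ironwood Mining NL (R2): 95% × 46% × 11% = 4.807% of Orion Holdings Ltd.
Chain via Meridian Textiles S.p.A. → Redpoint Industries Corp. (R2): 27% × 83% × 33% = 7.3953% of Orion Holdings Ltd.
Chain via Northgate Services GmbH → Silverbay Logistics SA (R2): 49% × 52% × 29% = 7.3892% of Orion Holdings Ltd.
Direct interest in Orion Holdings Ltd: 27%.
Aggregating (R1): 4.807% + 7.3953% + 7.3892% + 27% = 46.5915%.
46.5915% exceeds the 25% threshold by 21.5915 percentage points.

21.5915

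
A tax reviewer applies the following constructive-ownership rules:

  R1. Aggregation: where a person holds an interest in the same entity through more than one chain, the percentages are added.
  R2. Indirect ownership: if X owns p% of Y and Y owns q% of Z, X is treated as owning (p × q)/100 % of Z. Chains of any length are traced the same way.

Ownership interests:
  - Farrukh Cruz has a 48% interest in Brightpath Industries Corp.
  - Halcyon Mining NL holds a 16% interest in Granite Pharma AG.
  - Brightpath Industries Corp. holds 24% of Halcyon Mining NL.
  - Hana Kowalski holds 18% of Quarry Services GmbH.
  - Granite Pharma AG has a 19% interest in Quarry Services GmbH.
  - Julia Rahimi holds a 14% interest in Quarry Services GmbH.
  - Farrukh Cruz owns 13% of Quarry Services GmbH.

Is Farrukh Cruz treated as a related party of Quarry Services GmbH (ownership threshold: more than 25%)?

No

Chain via Brightpath Industries Corp. → Halcyon Mining NL → Granite Pharma AG (R2): 48% × 24% × 16% × 19% = 0.350208% of Quarry Services GmbH.
Direct interest in Quarry Services GmbH: 13%.
Aggregating (R1): 0.350208% + 13% = 13.350208%.
13.350208% does not exceed the 25% threshold, so Farrukh is not a related party to Quarry Services GmbH.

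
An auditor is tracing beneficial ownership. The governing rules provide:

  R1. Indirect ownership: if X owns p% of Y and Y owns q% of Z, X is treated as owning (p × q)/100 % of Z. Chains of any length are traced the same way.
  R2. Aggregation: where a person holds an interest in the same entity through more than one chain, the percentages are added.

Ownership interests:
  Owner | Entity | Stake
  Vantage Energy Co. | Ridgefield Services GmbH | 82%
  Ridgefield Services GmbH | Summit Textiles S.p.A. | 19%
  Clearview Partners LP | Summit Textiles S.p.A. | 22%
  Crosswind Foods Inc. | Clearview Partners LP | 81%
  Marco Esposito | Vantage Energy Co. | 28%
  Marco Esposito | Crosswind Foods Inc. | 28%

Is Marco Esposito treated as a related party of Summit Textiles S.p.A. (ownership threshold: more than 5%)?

Yes

Chain via Crosswind Foods Inc. → Clearview Partners LP (R1): 28% × 81% × 22% = 4.9896% of Summit Textiles S.p.A.
Chain via Vantage Energy Co. → Ridgefield Services GmbH (R1): 28% × 82% × 19% = 4.3624% of Summit Textiles S.p.A.
Aggregating (R2): 4.9896% + 4.3624% = 9.352%.
9.352% exceeds the 5% threshold, so Marco is a related party to Summit Textiles S.p.A.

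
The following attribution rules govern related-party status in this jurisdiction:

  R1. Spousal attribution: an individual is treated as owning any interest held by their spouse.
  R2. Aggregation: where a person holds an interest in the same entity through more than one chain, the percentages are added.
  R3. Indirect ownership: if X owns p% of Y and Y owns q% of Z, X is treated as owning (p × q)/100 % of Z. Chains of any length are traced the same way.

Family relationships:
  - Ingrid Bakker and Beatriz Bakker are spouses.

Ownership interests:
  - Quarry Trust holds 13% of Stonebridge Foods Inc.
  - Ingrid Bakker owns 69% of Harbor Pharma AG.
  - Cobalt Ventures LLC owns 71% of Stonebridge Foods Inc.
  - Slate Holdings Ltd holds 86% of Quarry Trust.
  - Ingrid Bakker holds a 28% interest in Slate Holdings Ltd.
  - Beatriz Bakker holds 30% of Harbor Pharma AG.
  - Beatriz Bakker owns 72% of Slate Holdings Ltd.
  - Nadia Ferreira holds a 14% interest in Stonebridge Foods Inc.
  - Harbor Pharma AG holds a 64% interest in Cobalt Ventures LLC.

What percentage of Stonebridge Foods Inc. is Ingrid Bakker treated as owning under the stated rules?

56.1656%

By spousal attribution (R1), Ingrid Bakker is treated as also owning Beatriz Bakker's interest in Harbor Pharma AG, giving 69% + 30% = 99%.
By spousal attribution (R1), Ingrid Bakker is treated as also owning Beatriz Bakker's interest in Slate Holdings Ltd, giving 28% + 72% = 100%.
Chain via Harbor Pharma AG → Cobalt Ventures LLC (R3): 99% × 64% × 71% = 44.9856% of Stonebridge Foods Inc.
Chain via Slate Holdings Ltd → Quarry Trust (R3): 100% × 86% × 13% = 11.18% of Stonebridge Foods Inc.
Aggregating (R2): 44.9856% + 11.18% = 56.1656%.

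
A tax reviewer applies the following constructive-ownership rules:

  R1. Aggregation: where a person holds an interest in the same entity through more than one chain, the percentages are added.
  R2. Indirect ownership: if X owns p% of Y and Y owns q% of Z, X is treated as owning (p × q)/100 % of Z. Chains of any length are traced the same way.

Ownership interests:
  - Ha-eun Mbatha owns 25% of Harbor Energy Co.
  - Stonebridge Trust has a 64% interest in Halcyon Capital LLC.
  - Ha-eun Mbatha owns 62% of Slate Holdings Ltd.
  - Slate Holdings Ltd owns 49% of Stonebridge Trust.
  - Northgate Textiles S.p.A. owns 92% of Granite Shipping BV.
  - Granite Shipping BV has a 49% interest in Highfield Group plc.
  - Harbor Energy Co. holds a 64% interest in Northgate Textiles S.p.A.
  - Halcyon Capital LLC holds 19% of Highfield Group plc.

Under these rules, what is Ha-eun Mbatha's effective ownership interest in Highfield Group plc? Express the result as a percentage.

Chain via Slate Holdings Ltd → Stonebridge Trust → Halcyon Capital LLC (R2): 62% × 49% × 64% × 19% = 3.694208% of Highfield Group plc.
Chain via Harbor Energy Co. → Northgate Textiles S.p.A. → Granite Shipping BV (R2): 25% × 64% × 92% × 49% = 7.2128% of Highfield Group plc.
Aggregating (R1): 3.694208% + 7.2128% = 10.907008%.

10.907008%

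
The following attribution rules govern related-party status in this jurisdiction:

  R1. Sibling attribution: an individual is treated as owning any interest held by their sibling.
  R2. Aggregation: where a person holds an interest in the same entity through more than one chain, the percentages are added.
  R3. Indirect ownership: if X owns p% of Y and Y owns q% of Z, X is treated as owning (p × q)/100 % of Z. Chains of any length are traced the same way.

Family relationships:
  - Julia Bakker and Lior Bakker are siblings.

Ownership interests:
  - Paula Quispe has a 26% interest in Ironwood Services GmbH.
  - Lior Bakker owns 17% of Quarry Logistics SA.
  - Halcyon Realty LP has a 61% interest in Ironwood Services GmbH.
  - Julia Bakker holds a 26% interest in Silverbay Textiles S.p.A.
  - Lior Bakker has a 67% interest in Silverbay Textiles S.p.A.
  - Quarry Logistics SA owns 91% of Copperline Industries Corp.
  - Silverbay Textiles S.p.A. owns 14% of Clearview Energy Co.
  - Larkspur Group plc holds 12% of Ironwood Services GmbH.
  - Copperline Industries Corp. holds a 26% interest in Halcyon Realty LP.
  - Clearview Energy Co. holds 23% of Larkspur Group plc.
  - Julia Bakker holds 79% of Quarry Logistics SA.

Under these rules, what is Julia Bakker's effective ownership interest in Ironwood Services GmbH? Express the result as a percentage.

By sibling attribution (R1), Julia Bakker is treated as also owning Lior Bakker's interest in Silverbay Textiles S.p.A, giving 26% + 67% = 93%.
By sibling attribution (R1), Julia Bakker is treated as also owning Lior Bakker's interest in Quarry Logistics SA, giving 79% + 17% = 96%.
Chain via Silverbay Textiles S.p.A. → Clearview Energy Co. → Larkspur Group plc (R3): 93% × 14% × 23% × 12% = 0.359352% of Ironwood Services GmbH.
Chain via Quarry Logistics SA → Copperline Industries Corp. → Halcyon Realty LP (R3): 96% × 91% × 26% × 61% = 13.855296% of Ironwood Services GmbH.
Aggregating (R2): 0.359352% + 13.855296% = 14.214648%.

14.214648%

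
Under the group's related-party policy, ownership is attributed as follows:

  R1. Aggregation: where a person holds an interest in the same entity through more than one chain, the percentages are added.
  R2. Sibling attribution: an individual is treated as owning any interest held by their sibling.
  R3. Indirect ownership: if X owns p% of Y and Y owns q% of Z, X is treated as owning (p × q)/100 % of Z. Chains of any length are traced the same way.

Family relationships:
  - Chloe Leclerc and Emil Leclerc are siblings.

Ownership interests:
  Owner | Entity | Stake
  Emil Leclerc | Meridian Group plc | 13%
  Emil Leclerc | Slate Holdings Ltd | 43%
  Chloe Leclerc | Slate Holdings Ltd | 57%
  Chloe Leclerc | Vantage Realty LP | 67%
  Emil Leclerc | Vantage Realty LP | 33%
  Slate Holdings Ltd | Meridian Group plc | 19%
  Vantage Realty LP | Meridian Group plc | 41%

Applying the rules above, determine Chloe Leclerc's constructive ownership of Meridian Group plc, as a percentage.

73%

By sibling attribution (R2), Chloe Leclerc is treated as also owning Emil Leclerc's interest in Slate Holdings Ltd, giving 57% + 43% = 100%.
By sibling attribution (R2), Chloe Leclerc is treated as also owning Emil Leclerc's interest in Vantage Realty LP, giving 67% + 33% = 100%.
By sibling attribution (R2), Chloe Leclerc is treated as owning Emil Leclerc's 13% interest in Meridian Group plc.
Chain via Slate Holdings Ltd (R3): 100% × 19% = 19% of Meridian Group plc.
Chain via Vantage Realty LP (R3): 100% × 41% = 41% of Meridian Group plc.
Direct interest in Meridian Group plc: 13%.
Aggregating (R1): 19% + 41% + 13% = 73%.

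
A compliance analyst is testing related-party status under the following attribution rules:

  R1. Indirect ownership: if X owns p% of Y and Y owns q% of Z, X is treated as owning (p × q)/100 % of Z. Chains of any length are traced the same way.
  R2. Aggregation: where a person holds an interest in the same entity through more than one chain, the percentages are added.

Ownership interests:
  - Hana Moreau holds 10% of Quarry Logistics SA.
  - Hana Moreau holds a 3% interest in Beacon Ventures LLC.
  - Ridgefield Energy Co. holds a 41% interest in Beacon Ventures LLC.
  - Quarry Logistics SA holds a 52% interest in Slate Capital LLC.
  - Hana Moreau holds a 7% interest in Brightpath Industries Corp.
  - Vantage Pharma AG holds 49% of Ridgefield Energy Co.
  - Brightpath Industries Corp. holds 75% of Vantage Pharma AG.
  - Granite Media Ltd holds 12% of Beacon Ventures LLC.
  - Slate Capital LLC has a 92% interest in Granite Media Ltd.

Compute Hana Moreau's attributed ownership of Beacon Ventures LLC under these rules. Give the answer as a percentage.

Chain via Quarry Logistics SA → Slate Capital LLC → Granite Media Ltd (R1): 10% × 52% × 92% × 12% = 0.57408% of Beacon Ventures LLC.
Chain via Brightpath Industries Corp. → Vantage Pharma AG → Ridgefield Energy Co. (R1): 7% × 75% × 49% × 41% = 1.054725% of Beacon Ventures LLC.
Direct interest in Beacon Ventures LLC: 3%.
Aggregating (R2): 0.57408% + 1.054725% + 3% = 4.628805%.

4.628805%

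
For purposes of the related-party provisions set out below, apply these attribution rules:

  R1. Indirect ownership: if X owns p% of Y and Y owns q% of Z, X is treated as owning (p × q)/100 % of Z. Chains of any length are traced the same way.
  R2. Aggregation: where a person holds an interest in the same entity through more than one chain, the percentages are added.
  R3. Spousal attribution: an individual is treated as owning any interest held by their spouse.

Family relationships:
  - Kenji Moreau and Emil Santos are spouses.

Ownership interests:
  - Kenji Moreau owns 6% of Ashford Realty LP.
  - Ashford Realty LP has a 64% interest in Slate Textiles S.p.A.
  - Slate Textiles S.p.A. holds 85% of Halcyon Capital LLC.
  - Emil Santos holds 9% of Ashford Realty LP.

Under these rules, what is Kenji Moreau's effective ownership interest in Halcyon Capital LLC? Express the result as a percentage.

8.16%

By spousal attribution (R3), Kenji Moreau is treated as also owning Emil Santos's interest in Ashford Realty LP, giving 6% + 9% = 15%.
Chain via Ashford Realty LP → Slate Textiles S.p.A. (R1): 15% × 64% × 85% = 8.16% of Halcyon Capital LLC.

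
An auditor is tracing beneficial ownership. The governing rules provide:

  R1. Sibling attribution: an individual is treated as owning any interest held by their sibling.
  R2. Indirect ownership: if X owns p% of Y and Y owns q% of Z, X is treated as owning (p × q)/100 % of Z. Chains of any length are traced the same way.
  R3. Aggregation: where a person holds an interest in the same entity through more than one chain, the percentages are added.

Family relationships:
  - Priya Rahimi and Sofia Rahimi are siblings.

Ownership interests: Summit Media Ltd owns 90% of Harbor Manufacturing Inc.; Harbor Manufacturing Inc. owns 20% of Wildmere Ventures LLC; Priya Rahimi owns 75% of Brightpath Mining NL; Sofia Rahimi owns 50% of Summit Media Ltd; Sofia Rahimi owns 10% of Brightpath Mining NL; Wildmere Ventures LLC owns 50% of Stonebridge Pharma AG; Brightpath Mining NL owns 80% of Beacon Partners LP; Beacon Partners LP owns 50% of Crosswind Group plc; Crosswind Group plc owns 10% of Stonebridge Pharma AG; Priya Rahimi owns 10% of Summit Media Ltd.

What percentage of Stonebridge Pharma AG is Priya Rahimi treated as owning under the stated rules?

8.8%

By sibling attribution (R1), Priya Rahimi is treated as also owning Sofia Rahimi's interest in Brightpath Mining NL, giving 75% + 10% = 85%.
By sibling attribution (R1), Priya Rahimi is treated as also owning Sofia Rahimi's interest in Summit Media Ltd, giving 10% + 50% = 60%.
Chain via Brightpath Mining NL → Beacon Partners LP → Crosswind Group plc (R2): 85% × 80% × 50% × 10% = 3.4% of Stonebridge Pharma AG.
Chain via Summit Media Ltd → Harbor Manufacturing Inc. → Wildmere Ventures LLC (R2): 60% × 90% × 20% × 50% = 5.4% of Stonebridge Pharma AG.
Aggregating (R3): 3.4% + 5.4% = 8.8%.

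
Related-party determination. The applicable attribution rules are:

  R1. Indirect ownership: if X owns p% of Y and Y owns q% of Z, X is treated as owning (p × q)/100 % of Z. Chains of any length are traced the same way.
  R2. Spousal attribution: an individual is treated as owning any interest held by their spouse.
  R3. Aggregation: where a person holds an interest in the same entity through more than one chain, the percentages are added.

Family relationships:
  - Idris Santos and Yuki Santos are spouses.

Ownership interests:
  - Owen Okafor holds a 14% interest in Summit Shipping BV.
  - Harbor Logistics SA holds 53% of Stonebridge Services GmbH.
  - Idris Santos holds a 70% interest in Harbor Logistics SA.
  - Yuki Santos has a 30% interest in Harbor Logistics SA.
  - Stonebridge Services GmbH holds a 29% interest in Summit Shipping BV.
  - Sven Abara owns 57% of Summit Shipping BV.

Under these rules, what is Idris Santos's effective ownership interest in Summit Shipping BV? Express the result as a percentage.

By spousal attribution (R2), Idris Santos is treated as also owning Yuki Santos's interest in Harbor Logistics SA, giving 70% + 30% = 100%.
Chain via Harbor Logistics SA → Stonebridge Services GmbH (R1): 100% × 53% × 29% = 15.37% of Summit Shipping BV.

15.37%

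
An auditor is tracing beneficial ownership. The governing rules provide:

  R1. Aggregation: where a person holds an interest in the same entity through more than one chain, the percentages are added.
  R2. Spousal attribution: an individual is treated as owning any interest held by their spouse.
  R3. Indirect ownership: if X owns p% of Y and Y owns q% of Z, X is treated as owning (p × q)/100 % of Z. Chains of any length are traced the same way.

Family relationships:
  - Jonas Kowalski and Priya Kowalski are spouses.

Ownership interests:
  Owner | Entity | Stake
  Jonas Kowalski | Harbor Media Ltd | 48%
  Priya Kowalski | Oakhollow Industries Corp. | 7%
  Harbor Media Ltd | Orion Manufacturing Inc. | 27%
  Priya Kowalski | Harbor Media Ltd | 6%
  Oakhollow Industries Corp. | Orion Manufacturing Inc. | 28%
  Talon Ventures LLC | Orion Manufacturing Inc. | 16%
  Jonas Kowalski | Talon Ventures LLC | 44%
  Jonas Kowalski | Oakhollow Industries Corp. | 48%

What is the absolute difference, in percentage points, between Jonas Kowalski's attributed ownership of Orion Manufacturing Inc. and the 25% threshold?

12.02

By spousal attribution (R2), Jonas Kowalski is treated as also owning Priya Kowalski's interest in Oakhollow Industries Corp, giving 48% + 7% = 55%.
By spousal attribution (R2), Jonas Kowalski is treated as also owning Priya Kowalski's interest in Harbor Media Ltd, giving 48% + 6% = 54%.
Chain via Oakhollow Industries Corp. (R3): 55% × 28% = 15.4% of Orion Manufacturing Inc.
Chain via Talon Ventures LLC (R3): 44% × 16% = 7.04% of Orion Manufacturing Inc.
Chain via Harbor Media Ltd (R3): 54% × 27% = 14.58% of Orion Manufacturing Inc.
Aggregating (R1): 15.4% + 7.04% + 14.58% = 37.02%.
37.02% exceeds the 25% threshold by 12.02 percentage points.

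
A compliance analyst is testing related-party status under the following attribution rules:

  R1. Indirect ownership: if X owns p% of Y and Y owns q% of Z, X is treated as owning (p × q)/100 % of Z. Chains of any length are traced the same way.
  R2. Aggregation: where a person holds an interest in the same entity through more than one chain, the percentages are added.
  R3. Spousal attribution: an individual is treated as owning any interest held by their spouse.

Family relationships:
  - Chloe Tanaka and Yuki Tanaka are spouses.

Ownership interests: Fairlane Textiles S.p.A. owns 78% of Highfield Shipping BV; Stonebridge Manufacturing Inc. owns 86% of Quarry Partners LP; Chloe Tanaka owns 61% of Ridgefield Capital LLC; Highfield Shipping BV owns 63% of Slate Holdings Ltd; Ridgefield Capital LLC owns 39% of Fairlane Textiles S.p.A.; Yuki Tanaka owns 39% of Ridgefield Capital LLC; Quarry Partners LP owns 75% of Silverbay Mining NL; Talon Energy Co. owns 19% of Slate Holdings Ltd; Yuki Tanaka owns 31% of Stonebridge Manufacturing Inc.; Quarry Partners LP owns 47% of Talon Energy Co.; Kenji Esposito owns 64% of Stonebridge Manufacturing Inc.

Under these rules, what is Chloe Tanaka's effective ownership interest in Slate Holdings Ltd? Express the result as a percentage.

By spousal attribution (R3), Chloe Tanaka is treated as also owning Yuki Tanaka's interest in Ridgefield Capital LLC, giving 61% + 39% = 100%.
By spousal attribution (R3), Chloe Tanaka is treated as owning Yuki Tanaka's 31% interest in Stonebridge Manufacturing Inc.
Chain via Ridgefield Capital LLC → Fairlane Textiles S.p.A. → Highfield Shipping BV (R1): 100% × 39% × 78% × 63% = 19.1646% of Slate Holdings Ltd.
Chain via Stonebridge Manufacturing Inc. → Quarry Partners LP → Talon Energy Co. (R1): 31% × 86% × 47% × 19% = 2.380738% of Slate Holdings Ltd.
Aggregating (R2): 19.1646% + 2.380738% = 21.545338%.

21.545338%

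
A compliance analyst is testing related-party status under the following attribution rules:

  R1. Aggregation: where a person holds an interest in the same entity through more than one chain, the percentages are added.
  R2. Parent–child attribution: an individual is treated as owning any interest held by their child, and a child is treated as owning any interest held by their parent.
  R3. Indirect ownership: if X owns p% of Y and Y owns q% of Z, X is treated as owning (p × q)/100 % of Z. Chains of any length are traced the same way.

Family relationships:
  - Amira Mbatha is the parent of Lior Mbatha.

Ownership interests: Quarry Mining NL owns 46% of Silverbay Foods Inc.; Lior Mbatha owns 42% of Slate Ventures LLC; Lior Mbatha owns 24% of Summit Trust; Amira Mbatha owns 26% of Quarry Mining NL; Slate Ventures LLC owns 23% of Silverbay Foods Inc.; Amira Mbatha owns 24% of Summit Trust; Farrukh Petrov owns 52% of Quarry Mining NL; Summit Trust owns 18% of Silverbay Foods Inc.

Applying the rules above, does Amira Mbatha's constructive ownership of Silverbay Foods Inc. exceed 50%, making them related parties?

By parent–child attribution (R2), Amira Mbatha is treated as also owning Lior Mbatha's interest in Summit Trust, giving 24% + 24% = 48%.
By parent–child attribution (R2), Amira Mbatha is treated as owning Lior Mbatha's 42% interest in Slate Ventures LLC.
Chain via Quarry Mining NL (R3): 26% × 46% = 11.96% of Silverbay Foods Inc.
Chain via Summit Trust (R3): 48% × 18% = 8.64% of Silverbay Foods Inc.
Chain via Slate Ventures LLC (R3): 42% × 23% = 9.66% of Silverbay Foods Inc.
Aggregating (R1): 11.96% + 8.64% + 9.66% = 30.26%.
30.26% does not exceed the 50% threshold, so Amira is not a related party to Silverbay Foods Inc.

No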